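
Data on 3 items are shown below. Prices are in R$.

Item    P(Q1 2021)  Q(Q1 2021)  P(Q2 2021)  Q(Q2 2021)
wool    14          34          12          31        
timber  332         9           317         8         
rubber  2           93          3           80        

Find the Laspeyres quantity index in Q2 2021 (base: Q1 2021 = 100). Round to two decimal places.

Laspeyres quantity index uses base-period prices as weights.
ΣP(Q1 2021)·Q(Q2 2021) = 14×31 + 332×8 + 2×80 = 434 + 2656 + 160 = 3250
ΣP(Q1 2021)·Q(Q1 2021) = 14×34 + 332×9 + 2×93 = 476 + 2988 + 186 = 3650
Index = 3250 / 3650 × 100 = 89.0411

89.04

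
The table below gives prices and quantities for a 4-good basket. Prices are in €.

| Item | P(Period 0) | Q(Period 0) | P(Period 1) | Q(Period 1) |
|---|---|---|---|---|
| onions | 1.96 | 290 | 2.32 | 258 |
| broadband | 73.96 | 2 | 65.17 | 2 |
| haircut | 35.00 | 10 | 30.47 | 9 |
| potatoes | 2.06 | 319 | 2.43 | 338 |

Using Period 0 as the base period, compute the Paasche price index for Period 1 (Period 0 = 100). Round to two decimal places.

109.59

Paasche price index uses current-period quantities as weights.
ΣP(Period 1)·Q(Period 1) = 2.32×258 + 65.17×2 + 30.47×9 + 2.43×338 = 598.56 + 130.34 + 274.23 + 821.34 = 1824.47
ΣP(Period 0)·Q(Period 1) = 1.96×258 + 73.96×2 + 35.00×9 + 2.06×338 = 505.68 + 147.92 + 315 + 696.28 = 1664.88
Index = 1824.47 / 1664.88 × 100 = 109.5857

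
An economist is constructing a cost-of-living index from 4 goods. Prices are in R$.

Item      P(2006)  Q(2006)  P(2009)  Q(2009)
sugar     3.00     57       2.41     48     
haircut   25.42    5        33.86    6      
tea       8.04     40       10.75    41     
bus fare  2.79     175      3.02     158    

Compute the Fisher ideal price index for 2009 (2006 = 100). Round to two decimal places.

Laspeyres component (base-period weights):
ΣP(2009)Q(2006) = 2.41×57 + 33.86×5 + 10.75×40 + 3.02×175 = 137.37 + 169.3 + 430 + 528.5 = 1265.17
ΣP(2006)Q(2006) = 3.00×57 + 25.42×5 + 8.04×40 + 2.79×175 = 171 + 127.1 + 321.6 + 488.25 = 1107.95
L = 1265.17 / 1107.95 × 100 = 114.1902
Paasche component (current-period weights):
ΣP(2009)Q(2009) = 2.41×48 + 33.86×6 + 10.75×41 + 3.02×158 = 115.68 + 203.16 + 440.75 + 477.16 = 1236.75
ΣP(2006)Q(2009) = 3.00×48 + 25.42×6 + 8.04×41 + 2.79×158 = 144 + 152.52 + 329.64 + 440.82 = 1066.98
P = 1236.75 / 1066.98 × 100 = 115.9113
Fisher = √(L × P) = √(114.1902 × 115.9113) = 115.0475

115.05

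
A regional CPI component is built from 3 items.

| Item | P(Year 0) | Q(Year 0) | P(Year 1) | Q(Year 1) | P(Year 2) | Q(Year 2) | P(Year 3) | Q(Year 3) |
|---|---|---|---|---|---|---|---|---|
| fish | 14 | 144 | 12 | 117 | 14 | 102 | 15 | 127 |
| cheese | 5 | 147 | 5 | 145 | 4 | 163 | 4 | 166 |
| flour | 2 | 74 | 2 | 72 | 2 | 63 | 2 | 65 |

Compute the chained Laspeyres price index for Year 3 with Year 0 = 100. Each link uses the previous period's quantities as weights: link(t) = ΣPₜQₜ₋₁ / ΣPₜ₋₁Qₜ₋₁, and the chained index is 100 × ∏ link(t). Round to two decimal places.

Link Year 0→Year 1:
ΣP(Year 1)Q(Year 0) = 12×144 + 5×147 + 2×74 = 1728 + 735 + 148 = 2611
ΣP(Year 0)Q(Year 0) = 14×144 + 5×147 + 2×74 = 2016 + 735 + 148 = 2899
link = 2611/2899 = 0.900655
Link Year 1→Year 2:
ΣP(Year 2)Q(Year 1) = 14×117 + 4×145 + 2×72 = 1638 + 580 + 144 = 2362
ΣP(Year 1)Q(Year 1) = 12×117 + 5×145 + 2×72 = 1404 + 725 + 144 = 2273
link = 2362/2273 = 1.039155
Link Year 2→Year 3:
ΣP(Year 3)Q(Year 2) = 15×102 + 4×163 + 2×63 = 1530 + 652 + 126 = 2308
ΣP(Year 2)Q(Year 2) = 14×102 + 4×163 + 2×63 = 1428 + 652 + 126 = 2206
link = 2308/2206 = 1.046238
Chained index = 100 × 0.900655 × 1.039155 × 1.046238 = 97.9196

97.92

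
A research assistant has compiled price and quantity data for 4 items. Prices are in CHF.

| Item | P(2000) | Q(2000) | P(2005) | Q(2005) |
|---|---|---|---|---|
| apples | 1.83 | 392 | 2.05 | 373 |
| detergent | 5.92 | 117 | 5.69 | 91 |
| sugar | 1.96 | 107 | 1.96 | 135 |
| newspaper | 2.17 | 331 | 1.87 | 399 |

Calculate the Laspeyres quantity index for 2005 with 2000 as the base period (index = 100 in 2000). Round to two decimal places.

100.59

Laspeyres quantity index uses base-period prices as weights.
ΣP(2000)·Q(2005) = 1.83×373 + 5.92×91 + 1.96×135 + 2.17×399 = 682.59 + 538.72 + 264.6 + 865.83 = 2351.74
ΣP(2000)·Q(2000) = 1.83×392 + 5.92×117 + 1.96×107 + 2.17×331 = 717.36 + 692.64 + 209.72 + 718.27 = 2337.99
Index = 2351.74 / 2337.99 × 100 = 100.5881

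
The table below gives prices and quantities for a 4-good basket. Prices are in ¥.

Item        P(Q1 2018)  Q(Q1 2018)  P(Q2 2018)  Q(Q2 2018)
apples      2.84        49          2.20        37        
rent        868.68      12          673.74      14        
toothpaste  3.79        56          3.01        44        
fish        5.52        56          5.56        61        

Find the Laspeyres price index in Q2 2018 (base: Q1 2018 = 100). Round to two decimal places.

78.24

Laspeyres price index uses base-period quantities as weights.
ΣP(Q2 2018)·Q(Q1 2018) = 2.20×49 + 673.74×12 + 3.01×56 + 5.56×56 = 107.8 + 8084.88 + 168.56 + 311.36 = 8672.6
ΣP(Q1 2018)·Q(Q1 2018) = 2.84×49 + 868.68×12 + 3.79×56 + 5.52×56 = 139.16 + 10424.16 + 212.24 + 309.12 = 11084.68
Index = 8672.6 / 11084.68 × 100 = 78.2395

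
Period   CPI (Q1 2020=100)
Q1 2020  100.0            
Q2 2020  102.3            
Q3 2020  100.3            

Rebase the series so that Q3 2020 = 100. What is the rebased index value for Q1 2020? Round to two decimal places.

99.70

Rebased(Q1 2020) = 100.0 / 100.3 × 100 = 99.7009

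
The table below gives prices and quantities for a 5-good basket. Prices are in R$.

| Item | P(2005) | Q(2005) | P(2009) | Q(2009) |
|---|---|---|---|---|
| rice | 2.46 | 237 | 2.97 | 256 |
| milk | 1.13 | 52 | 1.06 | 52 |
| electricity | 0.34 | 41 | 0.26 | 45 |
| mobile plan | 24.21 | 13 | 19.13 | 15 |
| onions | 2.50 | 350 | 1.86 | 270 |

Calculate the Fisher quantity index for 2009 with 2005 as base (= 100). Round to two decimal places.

95.60

Laspeyres component (base-period weights):
ΣP(2005)Q(2009) = 2.46×256 + 1.13×52 + 0.34×45 + 24.21×15 + 2.50×270 = 629.76 + 58.76 + 15.3 + 363.15 + 675 = 1741.97
ΣP(2005)Q(2005) = 2.46×237 + 1.13×52 + 0.34×41 + 24.21×13 + 2.50×350 = 583.02 + 58.76 + 13.94 + 314.73 + 875 = 1845.45
L = 1741.97 / 1845.45 × 100 = 94.3927
Paasche component (current-period weights):
ΣP(2009)Q(2009) = 2.97×256 + 1.06×52 + 0.26×45 + 19.13×15 + 1.86×270 = 760.32 + 55.12 + 11.7 + 286.95 + 502.2 = 1616.29
ΣP(2009)Q(2005) = 2.97×237 + 1.06×52 + 0.26×41 + 19.13×13 + 1.86×350 = 703.89 + 55.12 + 10.66 + 248.69 + 651 = 1669.36
P = 1616.29 / 1669.36 × 100 = 96.8209
Fisher = √(L × P) = √(94.3927 × 96.8209) = 95.5991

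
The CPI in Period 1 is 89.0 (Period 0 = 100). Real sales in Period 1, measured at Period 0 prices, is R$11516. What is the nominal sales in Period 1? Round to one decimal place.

Nominal = Real × (Index/100) = 11516 × (89.0/100)
        = 11516 × 0.890 = 10249.2400

10249.2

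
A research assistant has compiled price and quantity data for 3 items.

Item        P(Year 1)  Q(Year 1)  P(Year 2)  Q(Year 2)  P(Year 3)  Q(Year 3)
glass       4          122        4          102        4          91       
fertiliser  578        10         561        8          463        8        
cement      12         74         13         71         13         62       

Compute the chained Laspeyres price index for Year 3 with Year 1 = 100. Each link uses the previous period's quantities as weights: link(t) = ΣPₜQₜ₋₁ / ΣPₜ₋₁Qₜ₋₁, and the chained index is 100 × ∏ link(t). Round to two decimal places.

85.37

Link Year 1→Year 2:
ΣP(Year 2)Q(Year 1) = 4×122 + 561×10 + 13×74 = 488 + 5610 + 962 = 7060
ΣP(Year 1)Q(Year 1) = 4×122 + 578×10 + 12×74 = 488 + 5780 + 888 = 7156
link = 7060/7156 = 0.986585
Link Year 2→Year 3:
ΣP(Year 3)Q(Year 2) = 4×102 + 463×8 + 13×71 = 408 + 3704 + 923 = 5035
ΣP(Year 2)Q(Year 2) = 4×102 + 561×8 + 13×71 = 408 + 4488 + 923 = 5819
link = 5035/5819 = 0.865269
Chained index = 100 × 0.986585 × 0.865269 = 85.3661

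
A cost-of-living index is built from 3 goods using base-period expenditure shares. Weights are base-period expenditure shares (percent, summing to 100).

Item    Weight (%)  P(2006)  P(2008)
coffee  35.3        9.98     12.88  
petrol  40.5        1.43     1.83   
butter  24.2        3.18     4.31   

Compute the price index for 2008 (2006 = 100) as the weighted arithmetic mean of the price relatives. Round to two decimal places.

130.19

coffee: 35.3 × (12.88/9.98) = 35.3 × 1.290581 = 45.5575
petrol: 40.5 × (1.83/1.43) = 40.5 × 1.279720 = 51.8287
butter: 24.2 × (4.31/3.18) = 24.2 × 1.355346 = 32.7994
Index = Σ wᵢ·(p₁ᵢ/p₀ᵢ) = 45.5575 + 51.8287 + 32.7994 = 130.1856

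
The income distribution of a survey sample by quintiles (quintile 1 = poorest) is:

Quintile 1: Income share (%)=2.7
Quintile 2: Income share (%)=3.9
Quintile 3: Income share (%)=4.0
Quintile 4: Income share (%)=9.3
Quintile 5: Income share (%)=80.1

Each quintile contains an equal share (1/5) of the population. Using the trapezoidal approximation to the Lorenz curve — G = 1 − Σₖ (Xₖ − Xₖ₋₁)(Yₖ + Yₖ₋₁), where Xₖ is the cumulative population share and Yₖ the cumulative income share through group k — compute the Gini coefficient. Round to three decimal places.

Cumulative income shares Yₖ: 0.0270, 0.0660, 0.1060, 0.1990, 1.0000
Σ (Xₖ−Xₖ₋₁)(Yₖ+Yₖ₋₁) = (1/5)(0.0270+0.0000) + (1/5)(0.0660+0.0270) + (1/5)(0.1060+0.0660) + (1/5)(0.1990+0.1060) + (1/5)(1.0000+0.1990)
  = 0.0054 + 0.0186 + 0.0344 + 0.0610 + 0.2398 = 0.3592
G = 1 − 0.3592 = 0.6408

0.641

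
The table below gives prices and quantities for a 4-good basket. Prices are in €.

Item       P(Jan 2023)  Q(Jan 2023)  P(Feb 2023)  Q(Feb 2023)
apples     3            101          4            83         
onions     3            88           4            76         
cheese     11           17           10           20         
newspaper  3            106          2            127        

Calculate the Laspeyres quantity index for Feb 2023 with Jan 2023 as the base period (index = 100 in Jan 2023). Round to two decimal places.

Laspeyres quantity index uses base-period prices as weights.
ΣP(Jan 2023)·Q(Feb 2023) = 3×83 + 3×76 + 11×20 + 3×127 = 249 + 228 + 220 + 381 = 1078
ΣP(Jan 2023)·Q(Jan 2023) = 3×101 + 3×88 + 11×17 + 3×106 = 303 + 264 + 187 + 318 = 1072
Index = 1078 / 1072 × 100 = 100.5597

100.56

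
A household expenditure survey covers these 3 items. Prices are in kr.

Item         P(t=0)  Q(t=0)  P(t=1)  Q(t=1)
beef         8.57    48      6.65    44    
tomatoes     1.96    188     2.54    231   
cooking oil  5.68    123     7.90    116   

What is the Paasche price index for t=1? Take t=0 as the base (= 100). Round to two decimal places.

Paasche price index uses current-period quantities as weights.
ΣP(t=1)·Q(t=1) = 6.65×44 + 2.54×231 + 7.90×116 = 292.6 + 586.74 + 916.4 = 1795.74
ΣP(t=0)·Q(t=1) = 8.57×44 + 1.96×231 + 5.68×116 = 377.08 + 452.76 + 658.88 = 1488.72
Index = 1795.74 / 1488.72 × 100 = 120.6231

120.62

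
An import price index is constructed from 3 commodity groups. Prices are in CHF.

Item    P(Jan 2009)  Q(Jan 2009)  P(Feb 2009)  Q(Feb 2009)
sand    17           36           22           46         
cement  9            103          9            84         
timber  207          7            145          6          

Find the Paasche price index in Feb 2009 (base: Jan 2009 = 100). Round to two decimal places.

94.89

Paasche price index uses current-period quantities as weights.
ΣP(Feb 2009)·Q(Feb 2009) = 22×46 + 9×84 + 145×6 = 1012 + 756 + 870 = 2638
ΣP(Jan 2009)·Q(Feb 2009) = 17×46 + 9×84 + 207×6 = 782 + 756 + 1242 = 2780
Index = 2638 / 2780 × 100 = 94.8921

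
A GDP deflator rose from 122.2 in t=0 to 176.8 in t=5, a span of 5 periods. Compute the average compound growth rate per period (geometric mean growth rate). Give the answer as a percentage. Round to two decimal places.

7.67%

Growth factor = (176.8/122.2)^(1/5) = (1.446809)^(1/5) = 1.076669
Growth rate = 1.076669 − 1 = 0.076669 = 7.6669%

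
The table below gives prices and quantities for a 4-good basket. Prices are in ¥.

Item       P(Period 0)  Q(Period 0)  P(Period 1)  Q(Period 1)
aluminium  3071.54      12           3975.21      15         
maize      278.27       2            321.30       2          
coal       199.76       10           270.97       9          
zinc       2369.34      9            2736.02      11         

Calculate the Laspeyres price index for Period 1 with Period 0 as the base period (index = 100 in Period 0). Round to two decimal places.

124.60

Laspeyres price index uses base-period quantities as weights.
ΣP(Period 1)·Q(Period 0) = 3975.21×12 + 321.30×2 + 270.97×10 + 2736.02×9 = 47702.52 + 642.6 + 2709.7 + 24624.18 = 75679
ΣP(Period 0)·Q(Period 0) = 3071.54×12 + 278.27×2 + 199.76×10 + 2369.34×9 = 36858.48 + 556.54 + 1997.6 + 21324.06 = 60736.68
Index = 75679 / 60736.68 × 100 = 124.6018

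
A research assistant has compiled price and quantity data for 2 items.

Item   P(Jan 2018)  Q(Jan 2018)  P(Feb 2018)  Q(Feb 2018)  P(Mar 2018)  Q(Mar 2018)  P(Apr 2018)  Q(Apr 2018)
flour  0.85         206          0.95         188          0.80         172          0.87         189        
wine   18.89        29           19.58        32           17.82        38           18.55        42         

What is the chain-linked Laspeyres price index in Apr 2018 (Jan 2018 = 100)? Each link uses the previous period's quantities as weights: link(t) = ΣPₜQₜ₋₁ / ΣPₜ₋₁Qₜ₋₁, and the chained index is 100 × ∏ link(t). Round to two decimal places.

Link Jan 2018→Feb 2018:
ΣP(Feb 2018)Q(Jan 2018) = 0.95×206 + 19.58×29 = 195.7 + 567.82 = 763.52
ΣP(Jan 2018)Q(Jan 2018) = 0.85×206 + 18.89×29 = 175.1 + 547.81 = 722.91
link = 763.52/722.91 = 1.056176
Link Feb 2018→Mar 2018:
ΣP(Mar 2018)Q(Feb 2018) = 0.80×188 + 17.82×32 = 150.4 + 570.24 = 720.64
ΣP(Feb 2018)Q(Feb 2018) = 0.95×188 + 19.58×32 = 178.6 + 626.56 = 805.16
link = 720.64/805.16 = 0.895027
Link Mar 2018→Apr 2018:
ΣP(Apr 2018)Q(Mar 2018) = 0.87×172 + 18.55×38 = 149.64 + 704.9 = 854.54
ΣP(Mar 2018)Q(Mar 2018) = 0.80×172 + 17.82×38 = 137.6 + 677.16 = 814.76
link = 854.54/814.76 = 1.048824
Chained index = 100 × 1.056176 × 0.895027 × 1.048824 = 99.1460

99.15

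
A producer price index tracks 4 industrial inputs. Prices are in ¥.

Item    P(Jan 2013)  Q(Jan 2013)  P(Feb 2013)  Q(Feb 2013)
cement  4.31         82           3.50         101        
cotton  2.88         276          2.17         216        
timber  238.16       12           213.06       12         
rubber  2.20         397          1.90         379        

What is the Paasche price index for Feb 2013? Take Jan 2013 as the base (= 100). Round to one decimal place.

86.3

Paasche price index uses current-period quantities as weights.
ΣP(Feb 2013)·Q(Feb 2013) = 3.50×101 + 2.17×216 + 213.06×12 + 1.90×379 = 353.5 + 468.72 + 2556.72 + 720.1 = 4099.04
ΣP(Jan 2013)·Q(Feb 2013) = 4.31×101 + 2.88×216 + 238.16×12 + 2.20×379 = 435.31 + 622.08 + 2857.92 + 833.8 = 4749.11
Index = 4099.04 / 4749.11 × 100 = 86.3118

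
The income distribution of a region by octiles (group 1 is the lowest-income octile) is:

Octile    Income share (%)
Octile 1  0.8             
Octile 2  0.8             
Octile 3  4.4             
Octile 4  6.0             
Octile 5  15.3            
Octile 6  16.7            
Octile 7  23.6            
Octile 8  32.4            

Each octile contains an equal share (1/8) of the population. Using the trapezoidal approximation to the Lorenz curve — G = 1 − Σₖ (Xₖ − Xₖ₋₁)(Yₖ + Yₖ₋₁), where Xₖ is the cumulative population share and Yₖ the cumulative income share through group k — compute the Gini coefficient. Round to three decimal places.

Cumulative income shares Yₖ: 0.0080, 0.0160, 0.0600, 0.1200, 0.2730, 0.4400, 0.6760, 1.0000
Σ (Xₖ−Xₖ₋₁)(Yₖ+Yₖ₋₁) = (1/8)(0.0080+0.0000) + (1/8)(0.0160+0.0080) + (1/8)(0.0600+0.0160) + (1/8)(0.1200+0.0600) + (1/8)(0.2730+0.1200) + (1/8)(0.4400+0.2730) + (1/8)(0.6760+0.4400) + (1/8)(1.0000+0.6760)
  = 0.0010 + 0.0030 + 0.0095 + 0.0225 + 0.0491 + 0.0891 + 0.1395 + 0.2095 = 0.5232
G = 1 − 0.5232 = 0.4768

0.477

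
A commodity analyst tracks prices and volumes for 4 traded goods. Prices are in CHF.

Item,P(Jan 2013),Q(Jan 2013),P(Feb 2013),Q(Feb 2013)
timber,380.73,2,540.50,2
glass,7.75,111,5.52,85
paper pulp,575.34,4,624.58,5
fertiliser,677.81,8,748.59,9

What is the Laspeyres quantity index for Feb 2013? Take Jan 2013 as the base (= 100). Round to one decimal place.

111.3

Laspeyres quantity index uses base-period prices as weights.
ΣP(Jan 2013)·Q(Feb 2013) = 380.73×2 + 7.75×85 + 575.34×5 + 677.81×9 = 761.46 + 658.75 + 2876.7 + 6100.29 = 10397.2
ΣP(Jan 2013)·Q(Jan 2013) = 380.73×2 + 7.75×111 + 575.34×4 + 677.81×8 = 761.46 + 860.25 + 2301.36 + 5422.48 = 9345.55
Index = 10397.2 / 9345.55 × 100 = 111.2529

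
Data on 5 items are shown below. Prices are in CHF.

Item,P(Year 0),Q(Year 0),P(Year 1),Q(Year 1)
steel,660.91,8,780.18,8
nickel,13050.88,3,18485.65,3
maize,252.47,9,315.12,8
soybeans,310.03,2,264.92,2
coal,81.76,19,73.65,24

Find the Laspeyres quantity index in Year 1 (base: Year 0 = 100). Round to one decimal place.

100.3

Laspeyres quantity index uses base-period prices as weights.
ΣP(Year 0)·Q(Year 1) = 660.91×8 + 13050.88×3 + 252.47×8 + 310.03×2 + 81.76×24 = 5287.28 + 39152.64 + 2019.76 + 620.06 + 1962.24 = 49041.98
ΣP(Year 0)·Q(Year 0) = 660.91×8 + 13050.88×3 + 252.47×9 + 310.03×2 + 81.76×19 = 5287.28 + 39152.64 + 2272.23 + 620.06 + 1553.44 = 48885.65
Index = 49041.98 / 48885.65 × 100 = 100.3198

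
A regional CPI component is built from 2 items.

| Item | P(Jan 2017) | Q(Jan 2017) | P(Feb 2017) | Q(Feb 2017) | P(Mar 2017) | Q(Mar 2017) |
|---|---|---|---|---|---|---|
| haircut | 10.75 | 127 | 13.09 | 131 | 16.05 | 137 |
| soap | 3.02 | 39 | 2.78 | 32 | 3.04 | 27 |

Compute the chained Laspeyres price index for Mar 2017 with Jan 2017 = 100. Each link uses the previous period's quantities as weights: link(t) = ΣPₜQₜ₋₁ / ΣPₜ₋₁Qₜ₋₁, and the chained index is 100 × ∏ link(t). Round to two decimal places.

145.63

Link Jan 2017→Feb 2017:
ΣP(Feb 2017)Q(Jan 2017) = 13.09×127 + 2.78×39 = 1662.43 + 108.42 = 1770.85
ΣP(Jan 2017)Q(Jan 2017) = 10.75×127 + 3.02×39 = 1365.25 + 117.78 = 1483.03
link = 1770.85/1483.03 = 1.194076
Link Feb 2017→Mar 2017:
ΣP(Mar 2017)Q(Feb 2017) = 16.05×131 + 3.04×32 = 2102.55 + 97.28 = 2199.83
ΣP(Feb 2017)Q(Feb 2017) = 13.09×131 + 2.78×32 = 1714.79 + 88.96 = 1803.75
link = 2199.83/1803.75 = 1.219587
Chained index = 100 × 1.194076 × 1.219587 = 145.6279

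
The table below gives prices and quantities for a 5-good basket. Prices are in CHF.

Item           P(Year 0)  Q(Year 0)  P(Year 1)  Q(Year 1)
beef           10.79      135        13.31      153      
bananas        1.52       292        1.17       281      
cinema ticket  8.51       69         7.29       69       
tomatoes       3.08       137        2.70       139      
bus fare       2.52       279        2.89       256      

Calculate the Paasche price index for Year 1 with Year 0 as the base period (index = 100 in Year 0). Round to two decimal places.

Paasche price index uses current-period quantities as weights.
ΣP(Year 1)·Q(Year 1) = 13.31×153 + 1.17×281 + 7.29×69 + 2.70×139 + 2.89×256 = 2036.43 + 328.77 + 503.01 + 375.3 + 739.84 = 3983.35
ΣP(Year 0)·Q(Year 1) = 10.79×153 + 1.52×281 + 8.51×69 + 3.08×139 + 2.52×256 = 1650.87 + 427.12 + 587.19 + 428.12 + 645.12 = 3738.42
Index = 3983.35 / 3738.42 × 100 = 106.5517

106.55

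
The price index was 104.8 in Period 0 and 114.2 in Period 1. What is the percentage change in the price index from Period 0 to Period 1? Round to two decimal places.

Change = (114.2 − 104.8) / 104.8 × 100
       = 9.4 / 104.8 × 100 = 8.9695%

8.97%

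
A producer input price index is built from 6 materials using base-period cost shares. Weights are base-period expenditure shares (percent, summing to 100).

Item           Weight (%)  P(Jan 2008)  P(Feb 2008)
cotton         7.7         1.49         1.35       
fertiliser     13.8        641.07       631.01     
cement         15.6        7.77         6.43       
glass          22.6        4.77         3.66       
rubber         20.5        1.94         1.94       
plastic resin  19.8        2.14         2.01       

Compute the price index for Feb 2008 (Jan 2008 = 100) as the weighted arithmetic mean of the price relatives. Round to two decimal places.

cotton: 7.7 × (1.35/1.49) = 7.7 × 0.906040 = 6.9765
fertiliser: 13.8 × (631.01/641.07) = 13.8 × 0.984307 = 13.5834
cement: 15.6 × (6.43/7.77) = 15.6 × 0.827542 = 12.9097
glass: 22.6 × (3.66/4.77) = 22.6 × 0.767296 = 17.3409
rubber: 20.5 × (1.94/1.94) = 20.5 × 1.000000 = 20.5000
plastic resin: 19.8 × (2.01/2.14) = 19.8 × 0.939252 = 18.5972
Index = Σ wᵢ·(p₁ᵢ/p₀ᵢ) = 6.9765 + 13.5834 + 12.9097 + 17.3409 + 20.5000 + 18.5972 = 89.9077

89.91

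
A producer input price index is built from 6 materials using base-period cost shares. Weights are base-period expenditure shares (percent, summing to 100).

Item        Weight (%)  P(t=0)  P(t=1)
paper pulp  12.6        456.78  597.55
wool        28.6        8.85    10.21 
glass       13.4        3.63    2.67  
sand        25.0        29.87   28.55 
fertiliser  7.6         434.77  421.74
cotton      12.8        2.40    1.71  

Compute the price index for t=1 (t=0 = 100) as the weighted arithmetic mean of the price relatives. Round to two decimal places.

99.72

paper pulp: 12.6 × (597.55/456.78) = 12.6 × 1.308179 = 16.4831
wool: 28.6 × (10.21/8.85) = 28.6 × 1.153672 = 32.9950
glass: 13.4 × (2.67/3.63) = 13.4 × 0.735537 = 9.8562
sand: 25.0 × (28.55/29.87) = 25.0 × 0.955809 = 23.8952
fertiliser: 7.6 × (421.74/434.77) = 7.6 × 0.970030 = 7.3722
cotton: 12.8 × (1.71/2.40) = 12.8 × 0.712500 = 9.1200
Index = Σ wᵢ·(p₁ᵢ/p₀ᵢ) = 16.4831 + 32.9950 + 9.8562 + 23.8952 + 7.3722 + 9.1200 = 99.7217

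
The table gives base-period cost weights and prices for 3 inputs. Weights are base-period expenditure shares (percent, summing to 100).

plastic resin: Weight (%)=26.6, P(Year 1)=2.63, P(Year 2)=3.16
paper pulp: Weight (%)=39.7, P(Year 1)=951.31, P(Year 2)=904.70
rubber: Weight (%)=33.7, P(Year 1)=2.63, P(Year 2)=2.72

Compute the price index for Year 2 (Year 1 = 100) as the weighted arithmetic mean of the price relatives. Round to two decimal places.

104.57

plastic resin: 26.6 × (3.16/2.63) = 26.6 × 1.201521 = 31.9605
paper pulp: 39.7 × (904.70/951.31) = 39.7 × 0.951004 = 37.7549
rubber: 33.7 × (2.72/2.63) = 33.7 × 1.034221 = 34.8532
Index = Σ wᵢ·(p₁ᵢ/p₀ᵢ) = 31.9605 + 37.7549 + 34.8532 = 104.5686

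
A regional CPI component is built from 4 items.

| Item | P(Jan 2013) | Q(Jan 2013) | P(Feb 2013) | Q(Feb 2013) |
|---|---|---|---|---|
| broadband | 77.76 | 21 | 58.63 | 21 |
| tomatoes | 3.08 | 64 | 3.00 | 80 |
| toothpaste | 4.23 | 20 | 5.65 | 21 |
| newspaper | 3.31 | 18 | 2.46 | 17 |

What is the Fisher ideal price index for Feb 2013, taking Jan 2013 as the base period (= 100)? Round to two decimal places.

80.33

Laspeyres component (base-period weights):
ΣP(Feb 2013)Q(Jan 2013) = 58.63×21 + 3.00×64 + 5.65×20 + 2.46×18 = 1231.23 + 192 + 113 + 44.28 = 1580.51
ΣP(Jan 2013)Q(Jan 2013) = 77.76×21 + 3.08×64 + 4.23×20 + 3.31×18 = 1632.96 + 197.12 + 84.6 + 59.58 = 1974.26
L = 1580.51 / 1974.26 × 100 = 80.0558
Paasche component (current-period weights):
ΣP(Feb 2013)Q(Feb 2013) = 58.63×21 + 3.00×80 + 5.65×21 + 2.46×17 = 1231.23 + 240 + 118.65 + 41.82 = 1631.7
ΣP(Jan 2013)Q(Feb 2013) = 77.76×21 + 3.08×80 + 4.23×21 + 3.31×17 = 1632.96 + 246.4 + 88.83 + 56.27 = 2024.46
P = 1631.7 / 2024.46 × 100 = 80.5993
Fisher = √(L × P) = √(80.0558 × 80.5993) = 80.3271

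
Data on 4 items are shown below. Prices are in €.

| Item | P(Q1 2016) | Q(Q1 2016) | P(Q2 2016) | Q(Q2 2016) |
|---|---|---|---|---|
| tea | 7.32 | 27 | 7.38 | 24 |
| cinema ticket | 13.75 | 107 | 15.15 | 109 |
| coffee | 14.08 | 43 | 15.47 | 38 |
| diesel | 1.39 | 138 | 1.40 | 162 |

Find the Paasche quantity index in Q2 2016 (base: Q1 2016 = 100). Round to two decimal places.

Paasche quantity index uses current-period prices as weights.
ΣP(Q2 2016)·Q(Q2 2016) = 7.38×24 + 15.15×109 + 15.47×38 + 1.40×162 = 177.12 + 1651.35 + 587.86 + 226.8 = 2643.13
ΣP(Q2 2016)·Q(Q1 2016) = 7.38×27 + 15.15×107 + 15.47×43 + 1.40×138 = 199.26 + 1621.05 + 665.21 + 193.2 = 2678.72
Index = 2643.13 / 2678.72 × 100 = 98.6714

98.67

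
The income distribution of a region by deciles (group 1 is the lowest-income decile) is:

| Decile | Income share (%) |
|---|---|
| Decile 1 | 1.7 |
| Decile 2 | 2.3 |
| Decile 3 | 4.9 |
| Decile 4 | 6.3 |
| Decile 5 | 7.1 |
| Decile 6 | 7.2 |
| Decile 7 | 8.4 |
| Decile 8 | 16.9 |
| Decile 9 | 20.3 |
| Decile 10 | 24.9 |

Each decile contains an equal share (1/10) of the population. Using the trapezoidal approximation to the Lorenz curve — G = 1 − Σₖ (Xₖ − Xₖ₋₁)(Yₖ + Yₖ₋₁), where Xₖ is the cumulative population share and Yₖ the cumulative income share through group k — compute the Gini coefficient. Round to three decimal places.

Cumulative income shares Yₖ: 0.0170, 0.0400, 0.0890, 0.1520, 0.2230, 0.2950, 0.3790, 0.5480, 0.7510, 1.0000
Σ (Xₖ−Xₖ₋₁)(Yₖ+Yₖ₋₁) = (1/10)(0.0170+0.0000) + (1/10)(0.0400+0.0170) + (1/10)(0.0890+0.0400) + (1/10)(0.1520+0.0890) + (1/10)(0.2230+0.1520) + (1/10)(0.2950+0.2230) + (1/10)(0.3790+0.2950) + (1/10)(0.5480+0.3790) + (1/10)(0.7510+0.5480) + (1/10)(1.0000+0.7510)
  = 0.0017 + 0.0057 + 0.0129 + 0.0241 + 0.0375 + 0.0518 + 0.0674 + 0.0927 + 0.1299 + 0.1751 = 0.5988
G = 1 − 0.5988 = 0.4012

0.401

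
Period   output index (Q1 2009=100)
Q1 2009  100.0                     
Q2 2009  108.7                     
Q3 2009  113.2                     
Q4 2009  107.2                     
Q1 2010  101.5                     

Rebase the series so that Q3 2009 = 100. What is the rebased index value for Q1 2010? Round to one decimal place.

89.7

Rebased(Q1 2010) = 101.5 / 113.2 × 100 = 89.6643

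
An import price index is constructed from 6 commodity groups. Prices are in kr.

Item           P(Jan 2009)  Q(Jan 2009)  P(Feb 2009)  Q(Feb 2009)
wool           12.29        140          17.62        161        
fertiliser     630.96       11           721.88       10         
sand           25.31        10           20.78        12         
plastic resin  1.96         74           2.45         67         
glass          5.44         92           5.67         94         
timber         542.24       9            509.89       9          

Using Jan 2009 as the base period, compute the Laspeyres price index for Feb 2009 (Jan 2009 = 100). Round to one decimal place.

110.2

Laspeyres price index uses base-period quantities as weights.
ΣP(Feb 2009)·Q(Jan 2009) = 17.62×140 + 721.88×11 + 20.78×10 + 2.45×74 + 5.67×92 + 509.89×9 = 2466.8 + 7940.68 + 207.8 + 181.3 + 521.64 + 4589.01 = 15907.23
ΣP(Jan 2009)·Q(Jan 2009) = 12.29×140 + 630.96×11 + 25.31×10 + 1.96×74 + 5.44×92 + 542.24×9 = 1720.6 + 6940.56 + 253.1 + 145.04 + 500.48 + 4880.16 = 14439.94
Index = 15907.23 / 14439.94 × 100 = 110.1613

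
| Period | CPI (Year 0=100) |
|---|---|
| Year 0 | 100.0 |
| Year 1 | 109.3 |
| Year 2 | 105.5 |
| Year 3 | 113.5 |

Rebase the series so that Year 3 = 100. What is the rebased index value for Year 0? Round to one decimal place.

88.1

Rebased(Year 0) = 100.0 / 113.5 × 100 = 88.1057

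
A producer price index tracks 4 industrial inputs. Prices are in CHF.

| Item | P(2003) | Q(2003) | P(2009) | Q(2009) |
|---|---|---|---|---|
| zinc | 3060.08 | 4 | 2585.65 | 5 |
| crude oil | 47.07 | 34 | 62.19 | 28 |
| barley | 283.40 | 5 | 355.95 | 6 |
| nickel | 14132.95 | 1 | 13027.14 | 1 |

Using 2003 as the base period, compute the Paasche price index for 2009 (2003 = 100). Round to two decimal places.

91.93

Paasche price index uses current-period quantities as weights.
ΣP(2009)·Q(2009) = 2585.65×5 + 62.19×28 + 355.95×6 + 13027.14×1 = 12928.25 + 1741.32 + 2135.7 + 13027.14 = 29832.41
ΣP(2003)·Q(2009) = 3060.08×5 + 47.07×28 + 283.40×6 + 14132.95×1 = 15300.4 + 1317.96 + 1700.4 + 14132.95 = 32451.71
Index = 29832.41 / 32451.71 × 100 = 91.9286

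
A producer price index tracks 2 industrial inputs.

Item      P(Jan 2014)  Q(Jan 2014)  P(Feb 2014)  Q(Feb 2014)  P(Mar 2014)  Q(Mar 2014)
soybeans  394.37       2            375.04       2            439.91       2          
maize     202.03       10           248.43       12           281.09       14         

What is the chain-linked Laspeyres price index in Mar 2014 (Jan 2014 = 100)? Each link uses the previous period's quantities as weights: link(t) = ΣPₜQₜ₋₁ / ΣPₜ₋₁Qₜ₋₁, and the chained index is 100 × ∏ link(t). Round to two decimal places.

131.24

Link Jan 2014→Feb 2014:
ΣP(Feb 2014)Q(Jan 2014) = 375.04×2 + 248.43×10 = 750.08 + 2484.3 = 3234.38
ΣP(Jan 2014)Q(Jan 2014) = 394.37×2 + 202.03×10 = 788.74 + 2020.3 = 2809.04
link = 3234.38/2809.04 = 1.151418
Link Feb 2014→Mar 2014:
ΣP(Mar 2014)Q(Feb 2014) = 439.91×2 + 281.09×12 = 879.82 + 3373.08 = 4252.9
ΣP(Feb 2014)Q(Feb 2014) = 375.04×2 + 248.43×12 = 750.08 + 2981.16 = 3731.24
link = 4252.9/3731.24 = 1.139809
Chained index = 100 × 1.151418 × 1.139809 = 131.2397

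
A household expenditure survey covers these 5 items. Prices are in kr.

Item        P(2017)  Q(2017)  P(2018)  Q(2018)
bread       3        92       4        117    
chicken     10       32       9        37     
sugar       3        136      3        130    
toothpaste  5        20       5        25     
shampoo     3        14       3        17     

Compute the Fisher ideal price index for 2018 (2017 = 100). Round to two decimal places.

Laspeyres component (base-period weights):
ΣP(2018)Q(2017) = 4×92 + 9×32 + 3×136 + 5×20 + 3×14 = 368 + 288 + 408 + 100 + 42 = 1206
ΣP(2017)Q(2017) = 3×92 + 10×32 + 3×136 + 5×20 + 3×14 = 276 + 320 + 408 + 100 + 42 = 1146
L = 1206 / 1146 × 100 = 105.2356
Paasche component (current-period weights):
ΣP(2018)Q(2018) = 4×117 + 9×37 + 3×130 + 5×25 + 3×17 = 468 + 333 + 390 + 125 + 51 = 1367
ΣP(2017)Q(2018) = 3×117 + 10×37 + 3×130 + 5×25 + 3×17 = 351 + 370 + 390 + 125 + 51 = 1287
P = 1367 / 1287 × 100 = 106.2160
Fisher = √(L × P) = √(105.2356 × 106.2160) = 105.7247

105.72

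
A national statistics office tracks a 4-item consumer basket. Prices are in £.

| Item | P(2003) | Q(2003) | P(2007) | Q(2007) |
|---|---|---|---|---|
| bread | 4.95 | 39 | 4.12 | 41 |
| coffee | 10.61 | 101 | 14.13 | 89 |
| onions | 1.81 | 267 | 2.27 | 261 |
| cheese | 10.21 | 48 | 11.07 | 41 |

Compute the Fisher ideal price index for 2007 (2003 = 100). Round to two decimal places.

121.55

Laspeyres component (base-period weights):
ΣP(2007)Q(2003) = 4.12×39 + 14.13×101 + 2.27×267 + 11.07×48 = 160.68 + 1427.13 + 606.09 + 531.36 = 2725.26
ΣP(2003)Q(2003) = 4.95×39 + 10.61×101 + 1.81×267 + 10.21×48 = 193.05 + 1071.61 + 483.27 + 490.08 = 2238.01
L = 2725.26 / 2238.01 × 100 = 121.7716
Paasche component (current-period weights):
ΣP(2007)Q(2007) = 4.12×41 + 14.13×89 + 2.27×261 + 11.07×41 = 168.92 + 1257.57 + 592.47 + 453.87 = 2472.83
ΣP(2003)Q(2007) = 4.95×41 + 10.61×89 + 1.81×261 + 10.21×41 = 202.95 + 944.29 + 472.41 + 418.61 = 2038.26
P = 2472.83 / 2038.26 × 100 = 121.3206
Fisher = √(L × P) = √(121.7716 × 121.3206) = 121.5459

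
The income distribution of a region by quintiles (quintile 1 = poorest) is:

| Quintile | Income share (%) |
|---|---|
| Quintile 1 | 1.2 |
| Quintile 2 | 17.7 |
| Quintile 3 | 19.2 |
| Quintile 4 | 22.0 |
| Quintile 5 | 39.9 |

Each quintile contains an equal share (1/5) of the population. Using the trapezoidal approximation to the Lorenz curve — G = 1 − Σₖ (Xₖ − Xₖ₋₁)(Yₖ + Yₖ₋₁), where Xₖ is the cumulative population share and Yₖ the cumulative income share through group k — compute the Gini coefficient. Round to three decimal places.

Cumulative income shares Yₖ: 0.0120, 0.1890, 0.3810, 0.6010, 1.0000
Σ (Xₖ−Xₖ₋₁)(Yₖ+Yₖ₋₁) = (1/5)(0.0120+0.0000) + (1/5)(0.1890+0.0120) + (1/5)(0.3810+0.1890) + (1/5)(0.6010+0.3810) + (1/5)(1.0000+0.6010)
  = 0.0024 + 0.0402 + 0.1140 + 0.1964 + 0.3202 = 0.6732
G = 1 − 0.6732 = 0.3268

0.327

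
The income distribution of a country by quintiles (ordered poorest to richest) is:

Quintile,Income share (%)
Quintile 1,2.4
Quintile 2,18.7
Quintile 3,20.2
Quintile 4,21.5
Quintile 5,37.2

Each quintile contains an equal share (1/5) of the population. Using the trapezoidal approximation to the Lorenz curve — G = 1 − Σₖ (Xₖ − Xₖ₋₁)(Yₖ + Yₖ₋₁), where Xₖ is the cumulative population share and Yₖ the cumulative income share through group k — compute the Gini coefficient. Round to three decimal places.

0.290

Cumulative income shares Yₖ: 0.0240, 0.2110, 0.4130, 0.6280, 1.0000
Σ (Xₖ−Xₖ₋₁)(Yₖ+Yₖ₋₁) = (1/5)(0.0240+0.0000) + (1/5)(0.2110+0.0240) + (1/5)(0.4130+0.2110) + (1/5)(0.6280+0.4130) + (1/5)(1.0000+0.6280)
  = 0.0048 + 0.0470 + 0.1248 + 0.2082 + 0.3256 = 0.7104
G = 1 − 0.7104 = 0.2896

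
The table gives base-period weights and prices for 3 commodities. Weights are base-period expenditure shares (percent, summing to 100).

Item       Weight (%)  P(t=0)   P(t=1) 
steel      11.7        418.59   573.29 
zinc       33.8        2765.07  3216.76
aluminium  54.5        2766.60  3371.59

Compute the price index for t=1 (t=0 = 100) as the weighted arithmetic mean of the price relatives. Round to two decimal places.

121.76

steel: 11.7 × (573.29/418.59) = 11.7 × 1.369574 = 16.0240
zinc: 33.8 × (3216.76/2765.07) = 33.8 × 1.163356 = 39.3214
aluminium: 54.5 × (3371.59/2766.60) = 54.5 × 1.218676 = 66.4179
Index = Σ wᵢ·(p₁ᵢ/p₀ᵢ) = 16.0240 + 39.3214 + 66.4179 = 121.7633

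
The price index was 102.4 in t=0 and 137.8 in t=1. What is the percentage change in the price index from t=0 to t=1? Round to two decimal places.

Change = (137.8 − 102.4) / 102.4 × 100
       = 35.4 / 102.4 × 100 = 34.5703%

34.57%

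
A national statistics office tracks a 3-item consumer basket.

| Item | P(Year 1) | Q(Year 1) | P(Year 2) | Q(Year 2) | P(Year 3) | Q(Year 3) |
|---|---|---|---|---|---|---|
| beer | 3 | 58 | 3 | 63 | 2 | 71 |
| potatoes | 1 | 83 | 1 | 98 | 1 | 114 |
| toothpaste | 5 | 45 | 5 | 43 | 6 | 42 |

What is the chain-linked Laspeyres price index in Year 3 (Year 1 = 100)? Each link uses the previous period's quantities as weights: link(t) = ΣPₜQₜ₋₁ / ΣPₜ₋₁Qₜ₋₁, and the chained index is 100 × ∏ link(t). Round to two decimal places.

Link Year 1→Year 2:
ΣP(Year 2)Q(Year 1) = 3×58 + 1×83 + 5×45 = 174 + 83 + 225 = 482
ΣP(Year 1)Q(Year 1) = 3×58 + 1×83 + 5×45 = 174 + 83 + 225 = 482
link = 482/482 = 1.000000
Link Year 2→Year 3:
ΣP(Year 3)Q(Year 2) = 2×63 + 1×98 + 6×43 = 126 + 98 + 258 = 482
ΣP(Year 2)Q(Year 2) = 3×63 + 1×98 + 5×43 = 189 + 98 + 215 = 502
link = 482/502 = 0.960159
Chained index = 100 × 1.000000 × 0.960159 = 96.0159

96.02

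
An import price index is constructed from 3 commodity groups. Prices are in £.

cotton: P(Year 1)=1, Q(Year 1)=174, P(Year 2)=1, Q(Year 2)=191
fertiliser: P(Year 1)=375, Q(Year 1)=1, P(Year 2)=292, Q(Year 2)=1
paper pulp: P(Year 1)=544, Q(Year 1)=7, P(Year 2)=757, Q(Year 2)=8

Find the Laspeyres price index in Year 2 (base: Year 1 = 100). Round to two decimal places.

Laspeyres price index uses base-period quantities as weights.
ΣP(Year 2)·Q(Year 1) = 1×174 + 292×1 + 757×7 = 174 + 292 + 5299 = 5765
ΣP(Year 1)·Q(Year 1) = 1×174 + 375×1 + 544×7 = 174 + 375 + 3808 = 4357
Index = 5765 / 4357 × 100 = 132.3158

132.32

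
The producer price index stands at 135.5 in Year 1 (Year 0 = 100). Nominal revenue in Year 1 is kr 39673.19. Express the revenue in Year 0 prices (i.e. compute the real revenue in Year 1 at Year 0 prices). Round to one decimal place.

Real = Nominal ÷ (Index/100) = 39673.19 ÷ (135.5/100)
     = 39673.19 ÷ 1.355 = 29279.1070

29279.1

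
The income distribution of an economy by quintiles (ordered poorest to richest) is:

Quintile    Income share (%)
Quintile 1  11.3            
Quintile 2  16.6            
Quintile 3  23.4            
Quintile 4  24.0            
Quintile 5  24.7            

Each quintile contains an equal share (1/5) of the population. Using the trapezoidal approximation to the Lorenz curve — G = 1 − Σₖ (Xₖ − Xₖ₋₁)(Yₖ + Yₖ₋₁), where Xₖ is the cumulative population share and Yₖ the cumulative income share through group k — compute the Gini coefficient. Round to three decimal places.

Cumulative income shares Yₖ: 0.1130, 0.2790, 0.5130, 0.7530, 1.0000
Σ (Xₖ−Xₖ₋₁)(Yₖ+Yₖ₋₁) = (1/5)(0.1130+0.0000) + (1/5)(0.2790+0.1130) + (1/5)(0.5130+0.2790) + (1/5)(0.7530+0.5130) + (1/5)(1.0000+0.7530)
  = 0.0226 + 0.0784 + 0.1584 + 0.2532 + 0.3506 = 0.8632
G = 1 − 0.8632 = 0.1368

0.137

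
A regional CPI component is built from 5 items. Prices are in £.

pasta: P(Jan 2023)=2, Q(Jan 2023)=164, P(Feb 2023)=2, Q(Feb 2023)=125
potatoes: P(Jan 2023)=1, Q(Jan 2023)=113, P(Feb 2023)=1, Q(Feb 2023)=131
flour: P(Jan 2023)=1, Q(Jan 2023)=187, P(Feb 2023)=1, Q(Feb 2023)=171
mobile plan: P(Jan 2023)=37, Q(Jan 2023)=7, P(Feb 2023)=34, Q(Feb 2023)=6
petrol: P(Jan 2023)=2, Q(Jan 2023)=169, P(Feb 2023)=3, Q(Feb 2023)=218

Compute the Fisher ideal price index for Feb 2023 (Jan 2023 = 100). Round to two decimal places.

114.28

Laspeyres component (base-period weights):
ΣP(Feb 2023)Q(Jan 2023) = 2×164 + 1×113 + 1×187 + 34×7 + 3×169 = 328 + 113 + 187 + 238 + 507 = 1373
ΣP(Jan 2023)Q(Jan 2023) = 2×164 + 1×113 + 1×187 + 37×7 + 2×169 = 328 + 113 + 187 + 259 + 338 = 1225
L = 1373 / 1225 × 100 = 112.0816
Paasche component (current-period weights):
ΣP(Feb 2023)Q(Feb 2023) = 2×125 + 1×131 + 1×171 + 34×6 + 3×218 = 250 + 131 + 171 + 204 + 654 = 1410
ΣP(Jan 2023)Q(Feb 2023) = 2×125 + 1×131 + 1×171 + 37×6 + 2×218 = 250 + 131 + 171 + 222 + 436 = 1210
P = 1410 / 1210 × 100 = 116.5289
Fisher = √(L × P) = √(112.0816 × 116.5289) = 114.2836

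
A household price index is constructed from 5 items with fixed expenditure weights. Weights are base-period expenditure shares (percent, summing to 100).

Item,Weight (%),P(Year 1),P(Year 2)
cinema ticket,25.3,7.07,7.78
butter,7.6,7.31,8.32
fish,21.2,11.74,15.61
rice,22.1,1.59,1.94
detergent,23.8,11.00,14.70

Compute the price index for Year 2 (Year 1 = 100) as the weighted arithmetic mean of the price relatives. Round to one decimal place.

cinema ticket: 25.3 × (7.78/7.07) = 25.3 × 1.100424 = 27.8407
butter: 7.6 × (8.32/7.31) = 7.6 × 1.138167 = 8.6501
fish: 21.2 × (15.61/11.74) = 21.2 × 1.329642 = 28.1884
rice: 22.1 × (1.94/1.59) = 22.1 × 1.220126 = 26.9648
detergent: 23.8 × (14.70/11.00) = 23.8 × 1.336364 = 31.8055
Index = Σ wᵢ·(p₁ᵢ/p₀ᵢ) = 27.8407 + 8.6501 + 28.1884 + 26.9648 + 31.8055 = 123.4495

123.4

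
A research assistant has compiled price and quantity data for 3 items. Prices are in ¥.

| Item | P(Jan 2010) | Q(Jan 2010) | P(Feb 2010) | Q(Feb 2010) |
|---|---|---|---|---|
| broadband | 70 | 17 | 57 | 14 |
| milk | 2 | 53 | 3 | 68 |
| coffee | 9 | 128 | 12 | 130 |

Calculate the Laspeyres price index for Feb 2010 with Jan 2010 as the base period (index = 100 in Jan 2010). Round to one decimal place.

Laspeyres price index uses base-period quantities as weights.
ΣP(Feb 2010)·Q(Jan 2010) = 57×17 + 3×53 + 12×128 = 969 + 159 + 1536 = 2664
ΣP(Jan 2010)·Q(Jan 2010) = 70×17 + 2×53 + 9×128 = 1190 + 106 + 1152 = 2448
Index = 2664 / 2448 × 100 = 108.8235

108.8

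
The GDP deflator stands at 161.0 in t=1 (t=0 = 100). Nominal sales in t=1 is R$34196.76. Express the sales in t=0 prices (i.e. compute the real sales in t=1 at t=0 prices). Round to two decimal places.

21240.22

Real = Nominal ÷ (Index/100) = 34196.76 ÷ (161.0/100)
     = 34196.76 ÷ 1.610 = 21240.2236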